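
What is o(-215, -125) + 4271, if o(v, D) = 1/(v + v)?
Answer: 1836529/430 ≈ 4271.0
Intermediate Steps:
o(v, D) = 1/(2*v)
o(-215, -125) + 4271 = (1/2)/(-215) + 4271 = (1/2)*(-1/215) + 4271 = -1/430 + 4271 = 1836529/430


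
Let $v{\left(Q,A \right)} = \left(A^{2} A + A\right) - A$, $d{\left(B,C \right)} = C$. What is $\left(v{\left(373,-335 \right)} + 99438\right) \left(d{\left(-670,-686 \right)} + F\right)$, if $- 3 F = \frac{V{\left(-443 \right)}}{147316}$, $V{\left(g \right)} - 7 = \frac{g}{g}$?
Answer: $\frac{2841970198636708}{110487} \approx 2.5722 \cdot 10^{10}$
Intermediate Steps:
$V{\left(g \right)} = 8$ ($V{\left(g \right)} = 7 + \frac{g}{g} = 7 + 1 = 8$)
$F = - \frac{2}{110487}$ ($F = - \frac{8 \cdot \frac{1}{147316}}{3} = \left(- \frac{1}{3}\right) \frac{2}{36829} = - \frac{2}{110487} \approx -1.8102 \cdot 10^{-5}$)
$v{\left(Q,A \right)} = A^{3}$ ($v{\left(Q,A \right)} = \left(A^{3} + A\right) - A = \left(A + A^{3}\right) - A = A^{3}$)
$\left(v{\left(373,-335 \right)} + 99438\right) \left(d{\left(-670,-686 \right)} + F\right) = \left(\left(-335\right)^{3} + 99438\right) \left(-686 - \frac{2}{110487}\right) = \left(-37595375 + 99438\right) \left(- \frac{75794084}{110487}\right) = \left(-37495937\right) \left(- \frac{75794084}{110487}\right) = \frac{2841970198636708}{110487}$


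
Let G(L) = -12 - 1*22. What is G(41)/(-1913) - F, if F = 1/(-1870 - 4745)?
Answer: 226823/12654495 ≈ 0.017924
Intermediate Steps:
G(L) = -34 (G(L) = -12 - 22 = -34)
F = -1/6615 (F = 1/(-6615) = -1/6615 ≈ -0.00015117)
G(41)/(-1913) - F = -34/(-1913) - 1*(-1/6615) = -34*(-1/1913) + 1/6615 = 34/1913 + 1/6615 = 226823/12654495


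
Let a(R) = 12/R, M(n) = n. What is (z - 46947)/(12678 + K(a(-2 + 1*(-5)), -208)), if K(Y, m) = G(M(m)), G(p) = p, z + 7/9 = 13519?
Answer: -300859/112230 ≈ -2.6807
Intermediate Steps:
z = 121664/9 (z = -7/9 + 13519 = 121664/9 ≈ 13518.)
K(Y, m) = m
(z - 46947)/(12678 + K(a(-2 + 1*(-5)), -208)) = (121664/9 - 46947)/(12678 - 208) = -300859/9/12470 = -300859/9*1/12470 = -300859/112230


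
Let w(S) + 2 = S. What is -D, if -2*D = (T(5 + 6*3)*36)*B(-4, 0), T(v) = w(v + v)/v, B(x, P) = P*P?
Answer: 0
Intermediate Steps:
w(S) = -2 + S
B(x, P) = P²
T(v) = (-2 + 2*v)/v (T(v) = (-2 + (v + v))/v = (-2 + 2*v)/v)
D = 0 (D = -(2 - 2/(5 + 6*3))*36*0²/2 = -(2 - 2/(5 + 18))*36*0/2 = -(2 - 2/23)*36*0/2 = -(44/23)*36*0/2 = -792*0/23 = -½*0 = 0)
-D = -1*0 = 0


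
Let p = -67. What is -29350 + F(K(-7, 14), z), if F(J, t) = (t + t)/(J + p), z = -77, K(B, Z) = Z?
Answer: -1555396/53 ≈ -29347.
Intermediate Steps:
F(J, t) = 2*t/(-67 + J) (F(J, t) = (t + t)/(J - 67) = (2*t)/(-67 + J) = 2*t/(-67 + J))
-29350 + F(K(-7, 14), z) = -29350 + 2*(-77)/(-67 + 14) = -29350 + 2*(-77)/(-53) = -29350 + 2*(-77)*(-1/53) = -29350 + 154/53 = -1555396/53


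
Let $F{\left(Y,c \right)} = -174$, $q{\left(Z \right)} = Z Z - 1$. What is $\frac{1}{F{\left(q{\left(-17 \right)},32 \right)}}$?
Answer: $- \frac{1}{174} \approx -0.0057471$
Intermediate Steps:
$q{\left(Z \right)} = -1 + Z^{2}$ ($q{\left(Z \right)} = Z^{2} - 1 = -1 + Z^{2}$)
$\frac{1}{F{\left(q{\left(-17 \right)},32 \right)}} = \frac{1}{-174} = - \frac{1}{174}$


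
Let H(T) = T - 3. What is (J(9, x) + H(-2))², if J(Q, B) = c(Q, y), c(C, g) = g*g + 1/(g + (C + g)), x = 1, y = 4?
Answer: 35344/289 ≈ 122.30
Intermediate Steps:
c(C, g) = g² + 1/(C + 2*g)
J(Q, B) = (129 + 16*Q)/(8 + Q) (J(Q, B) = (1 + 2*4³ + Q*4²)/(Q + 2*4) = (1 + 2*64 + Q*16)/(Q + 8) = (1 + 128 + 16*Q)/(8 + Q) = (129 + 16*Q)/(8 + Q))
H(T) = -3 + T
(J(9, x) + H(-2))² = ((129 + 16*9)/(8 + 9) + (-3 - 2))² = ((129 + 144)/17 - 5)² = ((1/17)*273 - 5)² = (273/17 - 5)² = (188/17)² = 35344/289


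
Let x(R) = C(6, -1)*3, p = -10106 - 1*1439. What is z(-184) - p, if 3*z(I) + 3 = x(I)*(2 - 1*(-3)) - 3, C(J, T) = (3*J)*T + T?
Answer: 11448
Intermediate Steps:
C(J, T) = T + 3*J*T (C(J, T) = 3*J*T + T = T + 3*J*T)
p = -11545 (p = -10106 - 1439 = -11545)
x(R) = -57 (x(R) = -(1 + 3*6)*3 = -(1 + 18)*3 = -1*19*3 = -19*3 = -57)
z(I) = -97 (z(I) = -1 + (-57*(2 - 1*(-3)) - 3)/3 = -1 + (-57*(2 + 3) - 3)/3 = -1 + (-57*5 - 3)/3 = -1 + (-285 - 3)/3 = -1 + (⅓)*(-288) = -1 - 96 = -97)
z(-184) - p = -97 - 1*(-11545) = -97 + 11545 = 11448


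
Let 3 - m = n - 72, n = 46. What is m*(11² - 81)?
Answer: 1160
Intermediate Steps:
m = 29 (m = 3 - (46 - 72) = 3 - 1*(-26) = 3 + 26 = 29)
m*(11² - 81) = 29*(11² - 81) = 29*(121 - 81) = 29*40 = 1160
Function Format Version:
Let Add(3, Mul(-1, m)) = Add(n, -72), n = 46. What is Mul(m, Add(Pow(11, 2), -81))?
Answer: 1160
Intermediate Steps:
m = 29 (m = Add(3, Mul(-1, Add(46, -72))) = Add(3, Mul(-1, -26)) = Add(3, 26) = 29)
Mul(m, Add(Pow(11, 2), -81)) = Mul(29, Add(Pow(11, 2), -81)) = Mul(29, Add(121, -81)) = Mul(29, 40) = 1160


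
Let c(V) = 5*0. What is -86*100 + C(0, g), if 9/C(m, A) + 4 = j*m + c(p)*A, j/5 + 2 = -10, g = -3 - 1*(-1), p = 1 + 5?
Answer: -34409/4 ≈ -8602.3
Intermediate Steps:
p = 6
g = -2 (g = -3 + 1 = -2)
c(V) = 0
j = -60 (j = -10 + 5*(-10) = -10 - 50 = -60)
C(m, A) = 9/(-4 - 60*m) (C(m, A) = 9/(-4 + (-60*m + 0*A)) = 9/(-4 + (-60*m + 0)) = 9/(-4 - 60*m))
-86*100 + C(0, g) = -86*100 - 9/(4 + 60*0) = -8600 - 9/(4 + 0) = -8600 - 9/4 = -34409/4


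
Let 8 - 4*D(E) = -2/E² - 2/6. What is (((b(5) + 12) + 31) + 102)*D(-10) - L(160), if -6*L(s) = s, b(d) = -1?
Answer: 24554/75 ≈ 327.39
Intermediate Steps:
L(s) = -s/6
D(E) = 25/12 + 1/(2*E²) (D(E) = 2 - (-2/E² - 2/6)/4 = 2 - (-2/E² - 2*⅙)/4 = 2 - (-2/E² - ⅓)/4 = 2 - (-⅓ - 2/E²)/4 = 2 + (1/12 + 1/(2*E²)) = 25/12 + 1/(2*E²))
(((b(5) + 12) + 31) + 102)*D(-10) - L(160) = (((-1 + 12) + 31) + 102)*(25/12 + (½)/(-10)²) - (-1)*160/6 = ((11 + 31) + 102)*(25/12 + (½)*(1/100)) - 1*(-80/3) = (42 + 102)*(25/12 + 1/200) + 80/3 = 144*(1253/600) + 80/3 = 7518/25 + 80/3 = 24554/75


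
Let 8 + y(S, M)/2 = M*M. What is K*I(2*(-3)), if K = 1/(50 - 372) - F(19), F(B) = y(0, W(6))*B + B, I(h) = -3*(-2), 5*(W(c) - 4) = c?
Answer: -17931933/4025 ≈ -4455.1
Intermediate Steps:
W(c) = 4 + c/5
I(h) = 6
y(S, M) = -16 + 2*M² (y(S, M) = -16 + 2*(M*M) = -16 + 2*M²)
F(B) = 977*B/25 (F(B) = (-16 + 2*(4 + (⅕)*6)²)*B + B = (-16 + 2*(4 + 6/5)²)*B + B = (-16 + 2*(26/5)²)*B + B = (-16 + 2*(676/25))*B + B = (-16 + 1352/25)*B + B = 952*B/25 + B = 977*B/25)
K = -5977311/8050 (K = 1/(50 - 372) - 977*19/25 = 1/(-322) - 1*18563/25 = -1/322 - 18563/25 = -5977311/8050 ≈ -742.52)
K*I(2*(-3)) = -5977311/8050*6 = -17931933/4025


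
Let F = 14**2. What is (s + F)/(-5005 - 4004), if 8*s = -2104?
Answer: 67/9009 ≈ 0.0074370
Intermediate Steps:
s = -263 (s = (1/8)*(-2104) = -263)
F = 196
(s + F)/(-5005 - 4004) = (-263 + 196)/(-5005 - 4004) = -67/(-9009) = -67*(-1/9009) = 67/9009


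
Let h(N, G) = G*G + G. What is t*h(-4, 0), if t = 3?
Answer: 0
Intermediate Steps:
h(N, G) = G + G² (h(N, G) = G² + G = G + G²)
t*h(-4, 0) = 3*(0*(1 + 0)) = 3*(0*1) = 3*0 = 0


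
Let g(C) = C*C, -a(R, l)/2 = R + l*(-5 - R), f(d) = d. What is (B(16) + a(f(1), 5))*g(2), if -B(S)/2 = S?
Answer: 104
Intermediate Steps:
a(R, l) = -2*R - 2*l*(-5 - R) (a(R, l) = -2*(R + l*(-5 - R)) = -2*R - 2*l*(-5 - R))
B(S) = -2*S
g(C) = C²
(B(16) + a(f(1), 5))*g(2) = (-2*16 + (-2*1 + 10*5 + 2*1*5))*2² = (-32 + (-2 + 50 + 10))*4 = (-32 + 58)*4 = 26*4 = 104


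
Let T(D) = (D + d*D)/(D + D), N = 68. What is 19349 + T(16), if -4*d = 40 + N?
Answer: 19336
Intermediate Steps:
d = -27 (d = -(40 + 68)/4 = -¼*108 = -27)
T(D) = -13 (T(D) = (D - 27*D)/(D + D) = (-26*D)/((2*D)) = (-26*D)*(1/(2*D)) = -13)
19349 + T(16) = 19349 - 13 = 19336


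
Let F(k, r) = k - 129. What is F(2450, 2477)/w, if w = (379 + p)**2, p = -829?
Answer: 2321/202500 ≈ 0.011462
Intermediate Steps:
w = 202500 (w = (379 - 829)**2 = (-450)**2 = 202500)
F(k, r) = -129 + k
F(2450, 2477)/w = (-129 + 2450)/202500 = 2321*(1/202500) = 2321/202500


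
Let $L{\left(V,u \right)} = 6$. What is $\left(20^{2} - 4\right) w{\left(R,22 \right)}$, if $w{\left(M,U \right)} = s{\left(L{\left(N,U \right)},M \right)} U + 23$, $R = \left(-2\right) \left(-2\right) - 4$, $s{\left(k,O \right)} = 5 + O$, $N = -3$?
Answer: $52668$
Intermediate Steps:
$R = 0$ ($R = 4 - 4 = 0$)
$w{\left(M,U \right)} = 23 + U \left(5 + M\right)$ ($w{\left(M,U \right)} = \left(5 + M\right) U + 23 = U \left(5 + M\right) + 23 = 23 + U \left(5 + M\right)$)
$\left(20^{2} - 4\right) w{\left(R,22 \right)} = \left(20^{2} - 4\right) \left(23 + 22 \left(5 + 0\right)\right) = \left(400 - 4\right) \left(23 + 22 \cdot 5\right) = 396 \left(23 + 110\right) = 396 \cdot 133 = 52668$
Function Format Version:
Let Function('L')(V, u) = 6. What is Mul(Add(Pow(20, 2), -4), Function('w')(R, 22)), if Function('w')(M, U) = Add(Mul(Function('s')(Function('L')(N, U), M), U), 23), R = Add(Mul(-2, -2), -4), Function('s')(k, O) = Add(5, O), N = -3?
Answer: 52668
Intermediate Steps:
R = 0 (R = Add(4, -4) = 0)
Function('w')(M, U) = Add(23, Mul(U, Add(5, M))) (Function('w')(M, U) = Add(Mul(Add(5, M), U), 23) = Add(Mul(U, Add(5, M)), 23) = Add(23, Mul(U, Add(5, M))))
Mul(Add(Pow(20, 2), -4), Function('w')(R, 22)) = Mul(Add(Pow(20, 2), -4), Add(23, Mul(22, Add(5, 0)))) = Mul(Add(400, -4), Add(23, Mul(22, 5))) = Mul(396, Add(23, 110)) = Mul(396, 133) = 52668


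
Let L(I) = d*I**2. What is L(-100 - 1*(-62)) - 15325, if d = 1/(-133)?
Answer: -107351/7 ≈ -15336.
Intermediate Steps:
d = -1/133 ≈ -0.0075188
L(I) = -I**2/133
L(-100 - 1*(-62)) - 15325 = -(-100 - 1*(-62))**2/133 - 15325 = -(-100 + 62)**2/133 - 15325 = -1/133*(-38)**2 - 15325 = -1/133*1444 - 15325 = -76/7 - 15325 = -107351/7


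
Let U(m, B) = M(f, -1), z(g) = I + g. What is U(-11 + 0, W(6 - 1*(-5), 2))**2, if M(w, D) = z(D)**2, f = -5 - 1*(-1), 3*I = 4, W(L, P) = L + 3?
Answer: 1/81 ≈ 0.012346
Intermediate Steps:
W(L, P) = 3 + L
I = 4/3 (I = (1/3)*4 = 4/3 ≈ 1.3333)
z(g) = 4/3 + g
f = -4 (f = -5 + 1 = -4)
M(w, D) = (4/3 + D)**2
U(m, B) = 1/9 (U(m, B) = (4 + 3*(-1))**2/9 = (4 - 3)**2/9 = (1/9)*1**2 = (1/9)*1 = 1/9)
U(-11 + 0, W(6 - 1*(-5), 2))**2 = (1/9)**2 = 1/81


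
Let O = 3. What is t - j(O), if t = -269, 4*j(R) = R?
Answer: -1079/4 ≈ -269.75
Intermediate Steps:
j(R) = R/4
t - j(O) = -269 - 3/4 = -269 - 1*¾ = -269 - ¾ = -1079/4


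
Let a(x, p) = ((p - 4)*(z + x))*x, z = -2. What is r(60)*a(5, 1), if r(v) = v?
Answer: -2700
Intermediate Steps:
a(x, p) = x*(-4 + p)*(-2 + x) (a(x, p) = ((p - 4)*(-2 + x))*x = ((-4 + p)*(-2 + x))*x = x*(-4 + p)*(-2 + x))
r(60)*a(5, 1) = 60*(5*(8 - 4*5 - 2*1 + 1*5)) = 60*(5*(8 - 20 - 2 + 5)) = 60*(5*(-9)) = 60*(-45) = -2700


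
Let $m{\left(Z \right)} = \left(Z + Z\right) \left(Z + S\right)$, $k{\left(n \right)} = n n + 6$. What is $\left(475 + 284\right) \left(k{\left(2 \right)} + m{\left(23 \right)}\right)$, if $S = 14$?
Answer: $1299408$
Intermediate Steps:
$k{\left(n \right)} = 6 + n^{2}$ ($k{\left(n \right)} = n^{2} + 6 = 6 + n^{2}$)
$m{\left(Z \right)} = 2 Z \left(14 + Z\right)$ ($m{\left(Z \right)} = \left(Z + Z\right) \left(Z + 14\right) = 2 Z \left(14 + Z\right)$)
$\left(475 + 284\right) \left(k{\left(2 \right)} + m{\left(23 \right)}\right) = \left(475 + 284\right) \left(\left(6 + 2^{2}\right) + 2 \cdot 23 \left(14 + 23\right)\right) = 759 \left(\left(6 + 4\right) + 2 \cdot 23 \cdot 37\right) = 759 \left(10 + 1702\right) = 759 \cdot 1712 = 1299408$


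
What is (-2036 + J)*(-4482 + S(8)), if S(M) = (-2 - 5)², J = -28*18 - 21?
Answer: 11352913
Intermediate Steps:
J = -525 (J = -504 - 21 = -525)
S(M) = 49 (S(M) = (-7)² = 49)
(-2036 + J)*(-4482 + S(8)) = (-2036 - 525)*(-4482 + 49) = -2561*(-4433) = 11352913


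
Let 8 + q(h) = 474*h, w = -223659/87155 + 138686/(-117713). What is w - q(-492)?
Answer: 2392589016972043/10259276515 ≈ 2.3321e+5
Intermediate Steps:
w = -38414750197/10259276515 (w = -223659*1/87155 + 138686*(-1/117713) = -223659/87155 - 138686/117713 = -38414750197/10259276515 ≈ -3.7444)
q(h) = -8 + 474*h
w - q(-492) = -38414750197/10259276515 - (-8 + 474*(-492)) = -38414750197/10259276515 - (-8 - 233208) = -38414750197/10259276515 - 1*(-233216) = -38414750197/10259276515 + 233216 = 2392589016972043/10259276515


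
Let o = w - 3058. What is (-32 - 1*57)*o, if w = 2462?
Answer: 53044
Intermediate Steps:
o = -596 (o = 2462 - 3058 = -596)
(-32 - 1*57)*o = (-32 - 1*57)*(-596) = (-32 - 57)*(-596) = -89*(-596) = 53044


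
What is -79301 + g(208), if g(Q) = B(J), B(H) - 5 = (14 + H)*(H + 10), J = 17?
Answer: -78459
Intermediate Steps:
B(H) = 5 + (10 + H)*(14 + H) (B(H) = 5 + (14 + H)*(H + 10) = 5 + (14 + H)*(10 + H) = 5 + (10 + H)*(14 + H))
g(Q) = 842 (g(Q) = 145 + 17² + 24*17 = 145 + 289 + 408 = 842)
-79301 + g(208) = -79301 + 842 = -78459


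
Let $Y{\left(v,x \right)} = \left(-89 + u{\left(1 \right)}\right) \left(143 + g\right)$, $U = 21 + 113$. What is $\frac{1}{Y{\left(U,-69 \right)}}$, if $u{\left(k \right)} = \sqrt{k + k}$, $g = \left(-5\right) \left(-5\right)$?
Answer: $- \frac{89}{1330392} - \frac{\sqrt{2}}{1330392} \approx -6.7961 \cdot 10^{-5}$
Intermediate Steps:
$U = 134$
$g = 25$
$u{\left(k \right)} = \sqrt{2} \sqrt{k}$ ($u{\left(k \right)} = \sqrt{2 k} = \sqrt{2} \sqrt{k}$)
$Y{\left(v,x \right)} = -14952 + 168 \sqrt{2}$ ($Y{\left(v,x \right)} = \left(-89 + \sqrt{2} \sqrt{1}\right) \left(143 + 25\right) = \left(-89 + \sqrt{2} \cdot 1\right) 168 = \left(-89 + \sqrt{2}\right) 168 = -14952 + 168 \sqrt{2}$)
$\frac{1}{Y{\left(U,-69 \right)}} = \frac{1}{-14952 + 168 \sqrt{2}}$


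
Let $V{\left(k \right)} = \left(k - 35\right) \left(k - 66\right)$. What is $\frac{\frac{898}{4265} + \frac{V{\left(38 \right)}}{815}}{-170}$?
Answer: $- \frac{37361}{59091575} \approx -0.00063226$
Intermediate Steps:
$V{\left(k \right)} = \left(-66 + k\right) \left(-35 + k\right)$ ($V{\left(k \right)} = \left(-35 + k\right) \left(-66 + k\right) = \left(-66 + k\right) \left(-35 + k\right)$)
$\frac{\frac{898}{4265} + \frac{V{\left(38 \right)}}{815}}{-170} = \frac{\frac{898}{4265} + \frac{2310 + 38^{2} - 3838}{815}}{-170} = \left(898 \cdot \frac{1}{4265} + \left(2310 + 1444 - 3838\right) \frac{1}{815}\right) \left(- \frac{1}{170}\right) = \left(\frac{898}{4265} - \frac{84}{815}\right) \left(- \frac{1}{170}\right) = \frac{74722}{695195} \left(- \frac{1}{170}\right) = - \frac{37361}{59091575}$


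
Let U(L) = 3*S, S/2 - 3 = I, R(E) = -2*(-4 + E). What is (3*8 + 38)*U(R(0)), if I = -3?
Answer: 0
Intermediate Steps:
R(E) = 8 - 2*E
S = 0 (S = 6 + 2*(-3) = 6 - 6 = 0)
U(L) = 0 (U(L) = 3*0 = 0)
(3*8 + 38)*U(R(0)) = (3*8 + 38)*0 = (24 + 38)*0 = 62*0 = 0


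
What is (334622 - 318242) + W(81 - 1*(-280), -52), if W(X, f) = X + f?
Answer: 16689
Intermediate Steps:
(334622 - 318242) + W(81 - 1*(-280), -52) = (334622 - 318242) + ((81 - 1*(-280)) - 52) = 16380 + ((81 + 280) - 52) = 16380 + (361 - 52) = 16380 + 309 = 16689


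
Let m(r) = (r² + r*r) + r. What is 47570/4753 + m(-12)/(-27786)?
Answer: 220078032/22011143 ≈ 9.9985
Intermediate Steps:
m(r) = r + 2*r² (m(r) = (r² + r²) + r = 2*r² + r = r + 2*r²)
47570/4753 + m(-12)/(-27786) = 47570/4753 - 12*(1 + 2*(-12))/(-27786) = 47570*(1/4753) - 12*(1 - 24)*(-1/27786) = 47570/4753 - 12*(-23)*(-1/27786) = 47570/4753 + 276*(-1/27786) = 47570/4753 - 46/4631 = 220078032/22011143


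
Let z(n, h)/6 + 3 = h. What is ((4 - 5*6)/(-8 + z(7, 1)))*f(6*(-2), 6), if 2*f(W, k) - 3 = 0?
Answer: 39/20 ≈ 1.9500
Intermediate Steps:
z(n, h) = -18 + 6*h
f(W, k) = 3/2 (f(W, k) = 3/2 + (½)*0 = 3/2 + 0 = 3/2)
((4 - 5*6)/(-8 + z(7, 1)))*f(6*(-2), 6) = ((4 - 5*6)/(-8 + (-18 + 6*1)))*(3/2) = ((4 - 30)/(-8 + (-18 + 6)))*(3/2) = (-26/(-8 - 12))*(3/2) = (-26/(-20))*(3/2) = -1/20*(-26)*(3/2) = (13/10)*(3/2) = 39/20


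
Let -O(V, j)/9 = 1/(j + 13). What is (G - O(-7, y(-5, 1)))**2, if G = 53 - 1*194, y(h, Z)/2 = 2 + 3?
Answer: 10458756/529 ≈ 19771.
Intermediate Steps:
y(h, Z) = 10 (y(h, Z) = 2*(2 + 3) = 2*5 = 10)
O(V, j) = -9/(13 + j) (O(V, j) = -9/(j + 13) = -9/(13 + j))
G = -141 (G = 53 - 194 = -141)
(G - O(-7, y(-5, 1)))**2 = (-141 - (-9)/(13 + 10))**2 = (-141 - (-9)/23)**2 = (-141 - 1*(-9/23))**2 = (-141 + 9/23)**2 = (-3234/23)**2 = 10458756/529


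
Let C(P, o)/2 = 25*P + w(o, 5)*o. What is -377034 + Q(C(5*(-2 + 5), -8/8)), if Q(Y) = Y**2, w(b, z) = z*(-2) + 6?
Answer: 197530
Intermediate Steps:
w(b, z) = 6 - 2*z (w(b, z) = -2*z + 6 = 6 - 2*z)
C(P, o) = -8*o + 50*P (C(P, o) = 2*(25*P + (6 - 2*5)*o) = 2*(25*P + (6 - 10)*o) = 2*(25*P - 4*o) = 2*(-4*o + 25*P) = -8*o + 50*P)
-377034 + Q(C(5*(-2 + 5), -8/8)) = -377034 + (-(-64)/8 + 50*(5*(-2 + 5)))**2 = -377034 + (-(-64)/8 + 50*(5*3))**2 = -377034 + (-8*(-1) + 50*15)**2 = -377034 + (8 + 750)**2 = -377034 + 758**2 = -377034 + 574564 = 197530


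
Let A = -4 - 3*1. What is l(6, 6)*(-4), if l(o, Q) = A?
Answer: 28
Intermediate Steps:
A = -7 (A = -4 - 3 = -7)
l(o, Q) = -7
l(6, 6)*(-4) = -7*(-4) = 28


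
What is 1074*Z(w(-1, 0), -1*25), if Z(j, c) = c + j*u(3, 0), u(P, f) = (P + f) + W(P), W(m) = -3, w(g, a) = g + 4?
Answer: -26850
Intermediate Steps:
w(g, a) = 4 + g
u(P, f) = -3 + P + f (u(P, f) = (P + f) - 3 = -3 + P + f)
Z(j, c) = c (Z(j, c) = c + j*(-3 + 3 + 0) = c + j*0 = c + 0 = c)
1074*Z(w(-1, 0), -1*25) = 1074*(-1*25) = 1074*(-25) = -26850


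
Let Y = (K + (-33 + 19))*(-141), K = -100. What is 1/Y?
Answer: 1/16074 ≈ 6.2212e-5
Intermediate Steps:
Y = 16074 (Y = (-100 + (-33 + 19))*(-141) = (-100 - 14)*(-141) = -114*(-141) = 16074)
1/Y = 1/16074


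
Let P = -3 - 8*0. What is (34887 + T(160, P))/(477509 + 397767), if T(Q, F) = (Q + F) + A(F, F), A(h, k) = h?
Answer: 35041/875276 ≈ 0.040034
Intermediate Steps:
P = -3 (P = -3 + 0 = -3)
T(Q, F) = Q + 2*F (T(Q, F) = (Q + F) + F = (F + Q) + F = Q + 2*F)
(34887 + T(160, P))/(477509 + 397767) = (34887 + (160 + 2*(-3)))/(477509 + 397767) = (34887 + (160 - 6))/875276 = (34887 + 154)*(1/875276) = 35041*(1/875276) = 35041/875276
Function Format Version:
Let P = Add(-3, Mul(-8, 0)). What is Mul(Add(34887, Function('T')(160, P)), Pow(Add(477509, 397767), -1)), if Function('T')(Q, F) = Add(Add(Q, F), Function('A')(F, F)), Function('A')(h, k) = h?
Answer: Rational(35041, 875276) ≈ 0.040034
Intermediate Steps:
P = -3 (P = Add(-3, 0) = -3)
Function('T')(Q, F) = Add(Q, Mul(2, F)) (Function('T')(Q, F) = Add(Add(Q, F), F) = Add(Add(F, Q), F) = Add(Q, Mul(2, F)))
Mul(Add(34887, Function('T')(160, P)), Pow(Add(477509, 397767), -1)) = Mul(Add(34887, Add(160, Mul(2, -3))), Pow(Add(477509, 397767), -1)) = Mul(Add(34887, Add(160, -6)), Pow(875276, -1)) = Mul(Add(34887, 154), Rational(1, 875276)) = Mul(35041, Rational(1, 875276)) = Rational(35041, 875276)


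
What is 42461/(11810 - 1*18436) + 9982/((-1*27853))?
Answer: -7756565/1146298 ≈ -6.7666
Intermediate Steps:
42461/(11810 - 1*18436) + 9982/((-1*27853)) = 42461/(11810 - 18436) + 9982/(-27853) = 42461/(-6626) + 9982*(-1/27853) = 42461*(-1/6626) - 62/173 = -42461/6626 - 62/173 = -7756565/1146298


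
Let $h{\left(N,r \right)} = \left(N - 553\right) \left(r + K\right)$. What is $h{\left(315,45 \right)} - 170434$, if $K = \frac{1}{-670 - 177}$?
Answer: $- \frac{21918390}{121} \approx -1.8114 \cdot 10^{5}$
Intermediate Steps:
$K = - \frac{1}{847}$ ($K = \frac{1}{-847} = - \frac{1}{847} \approx -0.0011806$)
$h{\left(N,r \right)} = \left(-553 + N\right) \left(- \frac{1}{847} + r\right)$ ($h{\left(N,r \right)} = \left(N - 553\right) \left(r - \frac{1}{847}\right) = \left(-553 + N\right) \left(- \frac{1}{847} + r\right)$)
$h{\left(315,45 \right)} - 170434 = \left(\frac{79}{121} - 24885 - \frac{45}{121} + 315 \cdot 45\right) - 170434 = \left(\frac{79}{121} - 24885 - \frac{45}{121} + 14175\right) - 170434 = - \frac{1295876}{121} - 170434 = - \frac{21918390}{121}$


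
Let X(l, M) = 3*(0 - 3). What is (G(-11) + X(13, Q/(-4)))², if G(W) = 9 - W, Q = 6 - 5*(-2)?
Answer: 121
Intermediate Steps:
Q = 16 (Q = 6 + 10 = 16)
X(l, M) = -9 (X(l, M) = 3*(-3) = -9)
(G(-11) + X(13, Q/(-4)))² = ((9 - 1*(-11)) - 9)² = ((9 + 11) - 9)² = (20 - 9)² = 11² = 121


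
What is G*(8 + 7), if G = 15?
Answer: 225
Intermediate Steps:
G*(8 + 7) = 15*(8 + 7) = 15*15 = 225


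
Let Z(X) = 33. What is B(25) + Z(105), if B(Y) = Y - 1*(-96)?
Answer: 154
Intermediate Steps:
B(Y) = 96 + Y (B(Y) = Y + 96 = 96 + Y)
B(25) + Z(105) = (96 + 25) + 33 = 121 + 33 = 154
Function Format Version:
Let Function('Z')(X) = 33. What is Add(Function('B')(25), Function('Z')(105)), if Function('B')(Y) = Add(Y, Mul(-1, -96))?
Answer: 154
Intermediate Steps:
Function('B')(Y) = Add(96, Y) (Function('B')(Y) = Add(Y, 96) = Add(96, Y))
Add(Function('B')(25), Function('Z')(105)) = Add(Add(96, 25), 33) = Add(121, 33) = 154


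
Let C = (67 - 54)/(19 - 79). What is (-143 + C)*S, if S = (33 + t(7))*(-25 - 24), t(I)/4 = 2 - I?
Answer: 5473741/60 ≈ 91229.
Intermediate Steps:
t(I) = 8 - 4*I (t(I) = 4*(2 - I) = 8 - 4*I)
S = -637 (S = (33 + (8 - 4*7))*(-25 - 24) = (33 + (8 - 28))*(-49) = (33 - 20)*(-49) = 13*(-49) = -637)
C = -13/60 (C = 13/(-60) = 13*(-1/60) = -13/60 ≈ -0.21667)
(-143 + C)*S = (-143 - 13/60)*(-637) = -8593/60*(-637) = 5473741/60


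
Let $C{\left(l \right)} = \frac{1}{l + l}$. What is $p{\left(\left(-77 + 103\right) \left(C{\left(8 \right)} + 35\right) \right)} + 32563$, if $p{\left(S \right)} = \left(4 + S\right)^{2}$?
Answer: $\frac{55739657}{64} \approx 8.7093 \cdot 10^{5}$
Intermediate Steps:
$C{\left(l \right)} = \frac{1}{2 l}$
$p{\left(\left(-77 + 103\right) \left(C{\left(8 \right)} + 35\right) \right)} + 32563 = \left(4 + \left(-77 + 103\right) \left(\frac{1}{2 \cdot 8} + 35\right)\right)^{2} + 32563 = \left(4 + 26 \left(\frac{1}{2} \cdot \frac{1}{8} + 35\right)\right)^{2} + 32563 = \left(4 + 26 \left(\frac{1}{16} + 35\right)\right)^{2} + 32563 = \left(4 + 26 \cdot \frac{561}{16}\right)^{2} + 32563 = \left(4 + \frac{7293}{8}\right)^{2} + 32563 = \left(\frac{7325}{8}\right)^{2} + 32563 = \frac{53655625}{64} + 32563 = \frac{55739657}{64}$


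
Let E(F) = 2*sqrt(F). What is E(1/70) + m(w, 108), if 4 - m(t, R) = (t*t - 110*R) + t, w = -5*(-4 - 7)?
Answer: 8804 + sqrt(70)/35 ≈ 8804.2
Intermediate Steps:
w = 55 (w = -5*(-11) = 55)
m(t, R) = 4 - t - t**2 + 110*R (m(t, R) = 4 - ((t*t - 110*R) + t) = 4 - ((t**2 - 110*R) + t) = 4 - (t + t**2 - 110*R) = 4 + (-t - t**2 + 110*R) = 4 - t - t**2 + 110*R)
E(1/70) + m(w, 108) = 2*sqrt(1/70) + (4 - 1*55 - 1*55**2 + 110*108) = 2*sqrt(1/70) + (4 - 55 - 1*3025 + 11880) = 2*(sqrt(70)/70) + (4 - 55 - 3025 + 11880) = sqrt(70)/35 + 8804 = 8804 + sqrt(70)/35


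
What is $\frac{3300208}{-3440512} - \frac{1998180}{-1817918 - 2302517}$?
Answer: $- \frac{84044128529}{177205075784} \approx -0.47428$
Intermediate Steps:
$\frac{3300208}{-3440512} - \frac{1998180}{-1817918 - 2302517} = 3300208 \left(- \frac{1}{3440512}\right) - \frac{1998180}{-1817918 - 2302517} = - \frac{206263}{215032} - \frac{1998180}{-4120435} = - \frac{206263}{215032} - - \frac{399636}{824087} = - \frac{206263}{215032} + \frac{399636}{824087} = - \frac{84044128529}{177205075784}$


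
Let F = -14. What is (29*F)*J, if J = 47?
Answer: -19082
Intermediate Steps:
(29*F)*J = (29*(-14))*47 = -406*47 = -19082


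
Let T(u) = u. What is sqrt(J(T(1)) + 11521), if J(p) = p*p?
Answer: sqrt(11522) ≈ 107.34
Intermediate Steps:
J(p) = p**2
sqrt(J(T(1)) + 11521) = sqrt(1**2 + 11521) = sqrt(1 + 11521) = sqrt(11522)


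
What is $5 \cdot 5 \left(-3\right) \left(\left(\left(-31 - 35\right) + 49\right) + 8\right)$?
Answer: $675$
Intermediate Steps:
$5 \cdot 5 \left(-3\right) \left(\left(\left(-31 - 35\right) + 49\right) + 8\right) = 25 \left(-3\right) \left(\left(-66 + 49\right) + 8\right) = - 75 \left(-17 + 8\right) = \left(-75\right) \left(-9\right) = 675$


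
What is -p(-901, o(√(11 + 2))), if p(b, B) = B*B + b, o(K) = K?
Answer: 888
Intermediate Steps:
p(b, B) = b + B² (p(b, B) = B² + b = b + B²)
-p(-901, o(√(11 + 2))) = -(-901 + (√(11 + 2))²) = -(-901 + (√13)²) = -(-901 + 13) = -1*(-888) = 888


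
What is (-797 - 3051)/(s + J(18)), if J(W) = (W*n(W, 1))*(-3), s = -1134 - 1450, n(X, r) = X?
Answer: 962/889 ≈ 1.0821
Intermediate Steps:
s = -2584
J(W) = -3*W**2 (J(W) = (W*W)*(-3) = W**2*(-3) = -3*W**2)
(-797 - 3051)/(s + J(18)) = (-797 - 3051)/(-2584 - 3*18**2) = -3848/(-2584 - 3*324) = -3848/(-2584 - 972) = -3848/(-3556) = -3848*(-1/3556) = 962/889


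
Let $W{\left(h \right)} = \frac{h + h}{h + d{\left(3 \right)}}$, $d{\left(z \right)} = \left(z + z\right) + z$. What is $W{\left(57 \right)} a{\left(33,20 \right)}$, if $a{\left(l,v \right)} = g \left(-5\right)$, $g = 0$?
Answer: $0$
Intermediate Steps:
$d{\left(z \right)} = 3 z$ ($d{\left(z \right)} = 2 z + z = 3 z$)
$a{\left(l,v \right)} = 0$ ($a{\left(l,v \right)} = 0 \left(-5\right) = 0$)
$W{\left(h \right)} = \frac{2 h}{9 + h}$ ($W{\left(h \right)} = \frac{h + h}{h + 3 \cdot 3} = \frac{2 h}{h + 9} = \frac{2 h}{9 + h}$)
$W{\left(57 \right)} a{\left(33,20 \right)} = 2 \cdot 57 \frac{1}{9 + 57} \cdot 0 = 2 \cdot 57 \cdot \frac{1}{66} \cdot 0 = \frac{19}{11} \cdot 0 = 0$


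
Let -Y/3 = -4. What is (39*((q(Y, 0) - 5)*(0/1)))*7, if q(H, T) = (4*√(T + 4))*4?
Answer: 0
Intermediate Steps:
Y = 12 (Y = -3*(-4) = 12)
q(H, T) = 16*√(4 + T) (q(H, T) = (4*√(4 + T))*4 = 16*√(4 + T))
(39*((q(Y, 0) - 5)*(0/1)))*7 = (39*((16*√(4 + 0) - 5)*(0/1)))*7 = (39*((16*√4 - 5)*(0*1)))*7 = (39*((16*2 - 5)*0))*7 = (39*((32 - 5)*0))*7 = (39*(27*0))*7 = (39*0)*7 = 0*7 = 0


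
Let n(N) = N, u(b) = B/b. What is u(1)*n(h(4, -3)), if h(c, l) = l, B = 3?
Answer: -9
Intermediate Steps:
u(b) = 3/b
u(1)*n(h(4, -3)) = (3/1)*(-3) = (3*1)*(-3) = 3*(-3) = -9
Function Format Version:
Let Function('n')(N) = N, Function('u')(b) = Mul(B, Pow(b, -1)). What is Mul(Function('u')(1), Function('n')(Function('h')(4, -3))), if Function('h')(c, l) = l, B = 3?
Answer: -9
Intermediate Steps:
Function('u')(b) = Mul(3, Pow(b, -1))
Mul(Function('u')(1), Function('n')(Function('h')(4, -3))) = Mul(Mul(3, Pow(1, -1)), -3) = Mul(Mul(3, 1), -3) = Mul(3, -3) = -9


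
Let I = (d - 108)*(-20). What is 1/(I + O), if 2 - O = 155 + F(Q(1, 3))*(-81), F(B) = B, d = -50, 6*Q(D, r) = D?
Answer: 2/6041 ≈ 0.00033107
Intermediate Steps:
Q(D, r) = D/6
O = -279/2 (O = 2 - (155 + ((⅙)*1)*(-81)) = 2 - (155 + (⅙)*(-81)) = 2 - (155 - 27/2) = 2 - 1*283/2 = 2 - 283/2 = -279/2 ≈ -139.50)
I = 3160 (I = (-50 - 108)*(-20) = -158*(-20) = 3160)
1/(I + O) = 1/(3160 - 279/2) = 1/(6041/2) = 2/6041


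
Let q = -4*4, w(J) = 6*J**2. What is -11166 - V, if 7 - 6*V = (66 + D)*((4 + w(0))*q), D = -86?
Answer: -65723/6 ≈ -10954.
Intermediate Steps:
q = -16
V = -1273/6 (V = 7/6 - (66 - 86)*(4 + 6*0**2)*(-16)/6 = 7/6 - (-10)*(4 + 6*0)*(-16)/3 = 7/6 - (-10)*(4 + 0)*(-16)/3 = 7/6 - (-10)*4*(-16)/3 = 7/6 - (-10)*(-64)/3 = 7/6 - 1/6*1280 = 7/6 - 640/3 = -1273/6 ≈ -212.17)
-11166 - V = -11166 - 1*(-1273/6) = -11166 + 1273/6 = -65723/6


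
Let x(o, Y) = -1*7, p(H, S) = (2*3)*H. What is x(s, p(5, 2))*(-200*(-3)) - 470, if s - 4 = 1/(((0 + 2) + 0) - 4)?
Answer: -4670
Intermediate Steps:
s = 7/2 (s = 4 + 1/(((0 + 2) + 0) - 4) = 4 + 1/((2 + 0) - 4) = 4 + 1/(2 - 4) = 4 + 1/(-2) = 4 - ½ = 7/2 ≈ 3.5000)
p(H, S) = 6*H
x(o, Y) = -7
x(s, p(5, 2))*(-200*(-3)) - 470 = -(-280)*5*(-3) - 470 = -(-280)*(-15) - 470 = -7*600 - 470 = -4200 - 470 = -4670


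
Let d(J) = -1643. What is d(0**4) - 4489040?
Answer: -4490683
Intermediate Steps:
d(0**4) - 4489040 = -1643 - 4489040 = -4490683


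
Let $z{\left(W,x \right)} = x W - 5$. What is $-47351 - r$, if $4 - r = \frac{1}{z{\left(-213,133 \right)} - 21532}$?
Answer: $- \frac{2361404431}{49866} \approx -47355.0$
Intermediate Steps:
$z{\left(W,x \right)} = -5 + W x$ ($z{\left(W,x \right)} = W x - 5 = -5 + W x$)
$r = \frac{199465}{49866}$ ($r = 4 - \frac{1}{\left(-5 - 28329\right) - 21532} = 4 - \frac{1}{-28334 - 21532} = 4 - \frac{1}{-49866} = 4 - - \frac{1}{49866} = 4 + \frac{1}{49866} = \frac{199465}{49866} \approx 4.0$)
$-47351 - r = -47351 - \frac{199465}{49866} = - \frac{2361404431}{49866}$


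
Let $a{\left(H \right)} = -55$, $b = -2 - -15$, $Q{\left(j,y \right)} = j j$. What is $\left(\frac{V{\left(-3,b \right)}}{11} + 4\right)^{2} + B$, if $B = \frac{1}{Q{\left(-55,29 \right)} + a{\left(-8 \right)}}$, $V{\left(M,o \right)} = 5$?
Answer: $\frac{648281}{32670} \approx 19.843$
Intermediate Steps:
$Q{\left(j,y \right)} = j^{2}$
$b = 13$ ($b = -2 + 15 = 13$)
$B = \frac{1}{2970}$ ($B = \frac{1}{\left(-55\right)^{2} - 55} = \frac{1}{3025 - 55} = \frac{1}{2970} \approx 0.0003367$)
$\left(\frac{V{\left(-3,b \right)}}{11} + 4\right)^{2} + B = \left(\frac{5}{11} + 4\right)^{2} + \frac{1}{2970} = \left(\frac{49}{11}\right)^{2} + \frac{1}{2970} = \frac{2401}{121} + \frac{1}{2970} = \frac{648281}{32670}$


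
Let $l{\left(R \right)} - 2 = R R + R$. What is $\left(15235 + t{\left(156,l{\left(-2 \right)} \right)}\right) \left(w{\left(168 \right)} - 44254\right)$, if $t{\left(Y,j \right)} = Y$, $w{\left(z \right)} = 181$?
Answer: $-678327543$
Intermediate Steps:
$l{\left(R \right)} = 2 + R + R^{2}$ ($l{\left(R \right)} = 2 + \left(R R + R\right) = 2 + \left(R^{2} + R\right) = 2 + \left(R + R^{2}\right) = 2 + R + R^{2}$)
$\left(15235 + t{\left(156,l{\left(-2 \right)} \right)}\right) \left(w{\left(168 \right)} - 44254\right) = \left(15235 + 156\right) \left(181 - 44254\right) = 15391 \left(-44073\right) = -678327543$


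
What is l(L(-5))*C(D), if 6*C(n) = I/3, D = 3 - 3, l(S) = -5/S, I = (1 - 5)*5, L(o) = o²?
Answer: 2/9 ≈ 0.22222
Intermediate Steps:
I = -20 (I = -4*5 = -20)
D = 0
C(n) = -10/9 (C(n) = (-20/3)/6 = (-20*⅓)/6 = (⅙)*(-20/3) = -10/9)
l(L(-5))*C(D) = -5/((-5)²)*(-10/9) = -5/25*(-10/9) = -5*1/25*(-10/9) = -⅕*(-10/9) = 2/9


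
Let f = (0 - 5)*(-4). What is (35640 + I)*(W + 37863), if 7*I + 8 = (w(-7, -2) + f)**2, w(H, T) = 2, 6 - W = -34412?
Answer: 2581009948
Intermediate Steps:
f = 20 (f = -5*(-4) = 20)
W = 34418 (W = 6 - 1*(-34412) = 6 + 34412 = 34418)
I = 68 (I = -8/7 + (2 + 20)**2/7 = -8/7 + (1/7)*22**2 = -8/7 + (1/7)*484 = -8/7 + 484/7 = 68)
(35640 + I)*(W + 37863) = (35640 + 68)*(34418 + 37863) = 35708*72281 = 2581009948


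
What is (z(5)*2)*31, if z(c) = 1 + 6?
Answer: 434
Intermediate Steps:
z(c) = 7
(z(5)*2)*31 = (7*2)*31 = 14*31 = 434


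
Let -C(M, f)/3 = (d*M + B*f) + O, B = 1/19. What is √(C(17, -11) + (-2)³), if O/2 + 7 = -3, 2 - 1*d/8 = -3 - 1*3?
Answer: I*√1158905/19 ≈ 56.659*I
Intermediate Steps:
d = 64 (d = 16 - 8*(-3 - 1*3) = 16 - 8*(-3 - 3) = 16 - 8*(-6) = 16 + 48 = 64)
B = 1/19 ≈ 0.052632
O = -20 (O = -14 + 2*(-3) = -14 - 6 = -20)
C(M, f) = 60 - 192*M - 3*f/19 (C(M, f) = -3*((64*M + f/19) - 20) = -3*(-20 + 64*M + f/19) = 60 - 192*M - 3*f/19)
√(C(17, -11) + (-2)³) = √((60 - 192*17 - 3/19*(-11)) + (-2)³) = √((60 - 3264 + 33/19) - 8) = √(-60843/19 - 8) = √(-60995/19) = I*√1158905/19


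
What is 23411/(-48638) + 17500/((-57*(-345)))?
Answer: 78157537/191293254 ≈ 0.40857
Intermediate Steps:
23411/(-48638) + 17500/((-57*(-345))) = 23411*(-1/48638) + 17500/19665 = -23411/48638 + 17500*(1/19665) = -23411/48638 + 3500/3933 = 78157537/191293254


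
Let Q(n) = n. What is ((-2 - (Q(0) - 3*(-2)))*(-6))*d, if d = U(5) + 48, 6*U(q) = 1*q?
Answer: 2344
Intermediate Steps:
U(q) = q/6 (U(q) = (1*q)/6 = q/6)
d = 293/6 (d = (⅙)*5 + 48 = ⅚ + 48 = 293/6 ≈ 48.833)
((-2 - (Q(0) - 3*(-2)))*(-6))*d = ((-2 - (0 - 3*(-2)))*(-6))*(293/6) = ((-2 - (0 + 6))*(-6))*(293/6) = ((-2 - 1*6)*(-6))*(293/6) = ((-2 - 6)*(-6))*(293/6) = -8*(-6)*(293/6) = 48*(293/6) = 2344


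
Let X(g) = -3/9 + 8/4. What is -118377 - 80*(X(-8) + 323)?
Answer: -433051/3 ≈ -1.4435e+5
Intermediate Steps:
X(g) = 5/3 (X(g) = -3*⅑ + 8*(¼) = -⅓ + 2 = 5/3)
-118377 - 80*(X(-8) + 323) = -118377 - 80*(5/3 + 323) = -118377 - 80*974/3 = -118377 - 1*77920/3 = -118377 - 77920/3 = -433051/3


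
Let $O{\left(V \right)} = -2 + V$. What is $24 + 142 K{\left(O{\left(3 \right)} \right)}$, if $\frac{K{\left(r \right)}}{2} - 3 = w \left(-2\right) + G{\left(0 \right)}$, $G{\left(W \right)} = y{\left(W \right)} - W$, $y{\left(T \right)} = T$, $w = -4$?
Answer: $3148$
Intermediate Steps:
$G{\left(W \right)} = 0$ ($G{\left(W \right)} = W - W = 0$)
$K{\left(r \right)} = 22$ ($K{\left(r \right)} = 6 + 2 \left(\left(-4\right) \left(-2\right) + 0\right) = 6 + 2 \left(8 + 0\right) = 6 + 2 \cdot 8 = 6 + 16 = 22$)
$24 + 142 K{\left(O{\left(3 \right)} \right)} = 24 + 142 \cdot 22 = 24 + 3124 = 3148$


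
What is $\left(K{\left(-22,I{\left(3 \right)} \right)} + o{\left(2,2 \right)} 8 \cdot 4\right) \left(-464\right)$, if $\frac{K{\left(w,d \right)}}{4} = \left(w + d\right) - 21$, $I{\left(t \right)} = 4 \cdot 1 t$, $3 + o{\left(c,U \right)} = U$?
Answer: $72384$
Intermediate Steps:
$o{\left(c,U \right)} = -3 + U$
$I{\left(t \right)} = 4 t$
$K{\left(w,d \right)} = -84 + 4 d + 4 w$ ($K{\left(w,d \right)} = 4 \left(\left(w + d\right) - 21\right) = 4 \left(\left(d + w\right) - 21\right) = 4 \left(-21 + d + w\right) = -84 + 4 d + 4 w$)
$\left(K{\left(-22,I{\left(3 \right)} \right)} + o{\left(2,2 \right)} 8 \cdot 4\right) \left(-464\right) = \left(\left(-84 + 4 \cdot 4 \cdot 3 + 4 \left(-22\right)\right) + \left(-3 + 2\right) 8 \cdot 4\right) \left(-464\right) = \left(\left(-84 + 4 \cdot 12 - 88\right) + \left(-1\right) 8 \cdot 4\right) \left(-464\right) = \left(\left(-84 + 48 - 88\right) - 32\right) \left(-464\right) = \left(-124 - 32\right) \left(-464\right) = \left(-156\right) \left(-464\right) = 72384$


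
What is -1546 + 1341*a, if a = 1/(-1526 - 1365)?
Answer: -4470827/2891 ≈ -1546.5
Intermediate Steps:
a = -1/2891 (a = 1/(-2891) = -1/2891 ≈ -0.00034590)
-1546 + 1341*a = -1546 + 1341*(-1/2891) = -1546 - 1341/2891 = -4470827/2891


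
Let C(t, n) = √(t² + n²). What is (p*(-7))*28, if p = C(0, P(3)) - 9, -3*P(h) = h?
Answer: 1568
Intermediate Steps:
P(h) = -h/3
C(t, n) = √(n² + t²)
p = -8 (p = √((-⅓*3)² + 0²) - 9 = √((-1)² + 0) - 9 = √(1 + 0) - 9 = √1 - 9 = 1 - 9 = -8)
(p*(-7))*28 = -8*(-7)*28 = 56*28 = 1568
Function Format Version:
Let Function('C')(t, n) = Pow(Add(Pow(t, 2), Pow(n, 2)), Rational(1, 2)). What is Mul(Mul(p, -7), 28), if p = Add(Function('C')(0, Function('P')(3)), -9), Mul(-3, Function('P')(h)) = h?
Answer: 1568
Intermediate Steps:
Function('P')(h) = Mul(Rational(-1, 3), h)
Function('C')(t, n) = Pow(Add(Pow(n, 2), Pow(t, 2)), Rational(1, 2))
p = -8 (p = Add(Pow(Add(Pow(Mul(Rational(-1, 3), 3), 2), Pow(0, 2)), Rational(1, 2)), -9) = Add(Pow(Add(Pow(-1, 2), 0), Rational(1, 2)), -9) = Add(Pow(Add(1, 0), Rational(1, 2)), -9) = Add(Pow(1, Rational(1, 2)), -9) = Add(1, -9) = -8)
Mul(Mul(p, -7), 28) = Mul(Mul(-8, -7), 28) = Mul(56, 28) = 1568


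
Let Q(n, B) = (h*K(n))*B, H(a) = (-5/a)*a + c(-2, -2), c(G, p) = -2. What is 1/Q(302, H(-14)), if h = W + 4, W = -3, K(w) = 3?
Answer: -1/21 ≈ -0.047619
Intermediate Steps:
h = 1 (h = -3 + 4 = 1)
H(a) = -7 (H(a) = (-5/a)*a - 2 = -5 - 2 = -7)
Q(n, B) = 3*B (Q(n, B) = (1*3)*B = 3*B)
1/Q(302, H(-14)) = 1/(3*(-7)) = 1/(-21) = -1/21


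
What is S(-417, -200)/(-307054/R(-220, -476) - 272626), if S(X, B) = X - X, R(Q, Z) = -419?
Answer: 0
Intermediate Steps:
S(X, B) = 0
S(-417, -200)/(-307054/R(-220, -476) - 272626) = 0/(-307054/(-419) - 272626) = 0/(-307054*(-1/419) - 272626) = 0/(307054/419 - 272626) = 0/(-113923240/419) = 0*(-419/113923240) = 0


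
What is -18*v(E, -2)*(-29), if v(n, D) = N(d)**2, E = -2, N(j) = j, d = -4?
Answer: 8352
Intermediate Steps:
v(n, D) = 16 (v(n, D) = (-4)**2 = 16)
-18*v(E, -2)*(-29) = -18*16*(-29) = -288*(-29) = 8352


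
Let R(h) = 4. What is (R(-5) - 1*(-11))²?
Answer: 225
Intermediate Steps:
(R(-5) - 1*(-11))² = (4 - 1*(-11))² = (4 + 11)² = 15² = 225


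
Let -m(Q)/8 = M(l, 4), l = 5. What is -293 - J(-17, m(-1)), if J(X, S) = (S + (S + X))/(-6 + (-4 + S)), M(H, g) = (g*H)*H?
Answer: -79649/270 ≈ -295.00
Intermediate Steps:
M(H, g) = g*H² (M(H, g) = (H*g)*H = g*H²)
m(Q) = -800 (m(Q) = -32*5² = -32*25 = -8*100 = -800)
J(X, S) = (X + 2*S)/(-10 + S)
-293 - J(-17, m(-1)) = -293 - (-17 + 2*(-800))/(-10 - 800) = -293 - (-17 - 1600)/(-810) = -293 - (-1)*(-1617)/810 = -293 - 1*539/270 = -293 - 539/270 = -79649/270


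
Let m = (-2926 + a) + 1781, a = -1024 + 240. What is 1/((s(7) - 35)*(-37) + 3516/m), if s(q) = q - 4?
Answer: 643/760140 ≈ 0.00084590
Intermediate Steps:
s(q) = -4 + q
a = -784
m = -1929 (m = (-2926 - 784) + 1781 = -3710 + 1781 = -1929)
1/((s(7) - 35)*(-37) + 3516/m) = 1/(((-4 + 7) - 35)*(-37) + 3516/(-1929)) = 1/((3 - 35)*(-37) + 3516*(-1/1929)) = 1/(-32*(-37) - 1172/643) = 1/(1184 - 1172/643) = 1/(760140/643) = 643/760140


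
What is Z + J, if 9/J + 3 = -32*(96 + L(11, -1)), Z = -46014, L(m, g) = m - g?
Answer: -53054145/1153 ≈ -46014.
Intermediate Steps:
J = -3/1153 (J = 9/(-3 - 32*(96 + (11 - 1*(-1)))) = 9/(-3 - 32*(96 + (11 + 1))) = 9/(-3 - 32*(96 + 12)) = 9/(-3 - 32*108) = 9/(-3 - 3456) = 9/(-3459) = 9*(-1/3459) = -3/1153 ≈ -0.0026019)
Z + J = -46014 - 3/1153 = -53054145/1153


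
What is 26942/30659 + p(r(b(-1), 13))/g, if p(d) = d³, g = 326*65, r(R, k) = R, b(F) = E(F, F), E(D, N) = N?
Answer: 570870321/649664210 ≈ 0.87872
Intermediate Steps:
b(F) = F
g = 21190
26942/30659 + p(r(b(-1), 13))/g = 26942/30659 + (-1)³/21190 = 26942*(1/30659) - 1*1/21190 = 26942/30659 - 1/21190 = 570870321/649664210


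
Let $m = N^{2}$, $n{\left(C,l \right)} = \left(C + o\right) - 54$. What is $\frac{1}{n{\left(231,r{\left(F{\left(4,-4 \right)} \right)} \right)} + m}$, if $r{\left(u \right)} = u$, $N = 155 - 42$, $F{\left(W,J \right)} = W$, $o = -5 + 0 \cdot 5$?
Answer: $\frac{1}{12941} \approx 7.7274 \cdot 10^{-5}$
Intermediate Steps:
$o = -5$ ($o = -5 + 0 = -5$)
$N = 113$ ($N = 155 - 42 = 113$)
$n{\left(C,l \right)} = -59 + C$ ($n{\left(C,l \right)} = \left(C - 5\right) - 54 = \left(-5 + C\right) - 54 = -59 + C$)
$m = 12769$ ($m = 113^{2} = 12769$)
$\frac{1}{n{\left(231,r{\left(F{\left(4,-4 \right)} \right)} \right)} + m} = \frac{1}{\left(-59 + 231\right) + 12769} = \frac{1}{172 + 12769} = \frac{1}{12941}$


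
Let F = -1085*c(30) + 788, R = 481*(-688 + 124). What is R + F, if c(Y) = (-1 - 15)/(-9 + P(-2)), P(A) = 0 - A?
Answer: -272976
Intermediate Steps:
P(A) = -A
c(Y) = 16/7 (c(Y) = (-1 - 15)/(-9 - 1*(-2)) = -16/(-9 + 2) = -16/(-7) = -16*(-⅐) = 16/7)
R = -271284 (R = 481*(-564) = -271284)
F = -1692 (F = -1085*16/7 + 788 = -2480 + 788 = -1692)
R + F = -271284 - 1692 = -272976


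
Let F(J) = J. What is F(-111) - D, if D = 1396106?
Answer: -1396217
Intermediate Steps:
F(-111) - D = -111 - 1*1396106 = -111 - 1396106 = -1396217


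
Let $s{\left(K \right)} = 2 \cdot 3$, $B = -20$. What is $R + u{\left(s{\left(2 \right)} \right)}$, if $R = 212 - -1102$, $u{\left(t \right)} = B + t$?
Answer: $1300$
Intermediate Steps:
$s{\left(K \right)} = 6$
$u{\left(t \right)} = -20 + t$
$R = 1314$ ($R = 212 + 1102 = 1314$)
$R + u{\left(s{\left(2 \right)} \right)} = 1314 + \left(-20 + 6\right) = 1314 - 14 = 1300$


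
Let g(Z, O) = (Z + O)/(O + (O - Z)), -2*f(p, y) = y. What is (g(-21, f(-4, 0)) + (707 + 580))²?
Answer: 1653796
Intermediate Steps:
f(p, y) = -y/2
g(Z, O) = (O + Z)/(-Z + 2*O)
(g(-21, f(-4, 0)) + (707 + 580))² = ((-½*0 - 21)/(-1*(-21) + 2*(-½*0)) + (707 + 580))² = ((0 - 21)/(21 + 2*0) + 1287)² = (-21/(21 + 0) + 1287)² = (-21/21 + 1287)² = ((1/21)*(-21) + 1287)² = (-1 + 1287)² = 1286² = 1653796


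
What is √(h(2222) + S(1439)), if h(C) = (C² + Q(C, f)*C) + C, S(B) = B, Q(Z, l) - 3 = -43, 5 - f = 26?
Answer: √4852065 ≈ 2202.7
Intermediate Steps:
f = -21 (f = 5 - 1*26 = 5 - 26 = -21)
Q(Z, l) = -40 (Q(Z, l) = 3 - 43 = -40)
h(C) = C² - 39*C (h(C) = (C² - 40*C) + C = C² - 39*C)
√(h(2222) + S(1439)) = √(2222*(-39 + 2222) + 1439) = √(2222*2183 + 1439) = √(4850626 + 1439) = √4852065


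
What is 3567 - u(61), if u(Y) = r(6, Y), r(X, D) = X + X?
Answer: 3555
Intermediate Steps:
r(X, D) = 2*X
u(Y) = 12 (u(Y) = 2*6 = 12)
3567 - u(61) = 3567 - 1*12 = 3567 - 12 = 3555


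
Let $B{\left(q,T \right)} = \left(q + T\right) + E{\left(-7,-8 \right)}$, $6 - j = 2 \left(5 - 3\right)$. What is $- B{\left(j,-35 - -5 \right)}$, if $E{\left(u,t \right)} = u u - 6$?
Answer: $-15$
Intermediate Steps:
$E{\left(u,t \right)} = -6 + u^{2}$ ($E{\left(u,t \right)} = u^{2} - 6 = -6 + u^{2}$)
$j = 2$ ($j = 6 - 2 \left(5 - 3\right) = 6 - 2 \cdot 2 = 6 - 4 = 2$)
$B{\left(q,T \right)} = 43 + T + q$ ($B{\left(q,T \right)} = \left(q + T\right) - \left(6 - \left(-7\right)^{2}\right) = \left(T + q\right) + \left(-6 + 49\right) = \left(T + q\right) + 43 = 43 + T + q$)
$- B{\left(j,-35 - -5 \right)} = - (43 - 30 + 2) = \left(-1\right) 15 = -15$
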